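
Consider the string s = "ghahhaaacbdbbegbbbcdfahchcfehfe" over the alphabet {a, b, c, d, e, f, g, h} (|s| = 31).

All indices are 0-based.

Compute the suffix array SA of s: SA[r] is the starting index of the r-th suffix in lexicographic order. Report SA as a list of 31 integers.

rank | idx | suffix
   0 |   5 | aaacbdbbegbbbcdfahchcfehfe
   1 |   6 | aacbdbbegbbbcdfahchcfehfe
   2 |   7 | acbdbbegbbbcdfahchcfehfe
   3 |  21 | ahchcfehfe
   4 |   2 | ahhaaacbdbbegbbbcdfahchcfehfe
   5 |  15 | bbbcdfahchcfehfe
   6 |  16 | bbcdfahchcfehfe
   7 |  11 | bbegbbbcdfahchcfehfe
   8 |  17 | bcdfahchcfehfe
   9 |   9 | bdbbegbbbcdfahchcfehfe
  10 |  12 | begbbbcdfahchcfehfe
  11 |   8 | cbdbbegbbbcdfahchcfehfe
  12 |  18 | cdfahchcfehfe
  13 |  25 | cfehfe
  14 |  23 | chcfehfe
  15 |  10 | dbbegbbbcdfahchcfehfe
  16 |  19 | dfahchcfehfe
  17 |  30 | e
  18 |  13 | egbbbcdfahchcfehfe
  19 |  27 | ehfe
  20 |  20 | fahchcfehfe
  21 |  29 | fe
  22 |  26 | fehfe
  23 |  14 | gbbbcdfahchcfehfe
  24 |   0 | ghahhaaacbdbbegbbbcdfahchcfehfe
  25 |   4 | haaacbdbbegbbbcdfahchcfehfe
  26 |   1 | hahhaaacbdbbegbbbcdfahchcfehfe
  27 |  24 | hcfehfe
  28 |  22 | hchcfehfe
  29 |  28 | hfe
  30 |   3 | hhaaacbdbbegbbbcdfahchcfehfe

[5, 6, 7, 21, 2, 15, 16, 11, 17, 9, 12, 8, 18, 25, 23, 10, 19, 30, 13, 27, 20, 29, 26, 14, 0, 4, 1, 24, 22, 28, 3]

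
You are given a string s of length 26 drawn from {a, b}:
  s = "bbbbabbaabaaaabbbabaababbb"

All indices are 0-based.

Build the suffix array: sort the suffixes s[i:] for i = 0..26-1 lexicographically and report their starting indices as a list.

sorted suffixes:
  #0 SA[0]=10  'aaaabbbabaababbb'
  #1 SA[1]=11  'aaabbbabaababbb'
  #2 SA[2]=7  'aabaaaabbbabaababbb'
  #3 SA[3]=19  'aababbb'
  #4 SA[4]=12  'aabbbabaababbb'
  #5 SA[5]=8  'abaaaabbbabaababbb'
  #6 SA[6]=17  'abaababbb'
  #7 SA[7]=20  'ababbb'
  #8 SA[8]=4  'abbaabaaaabbbabaababbb'
  #9 SA[9]=22  'abbb'
  #10 SA[10]=13  'abbbabaababbb'
  #11 SA[11]=25  'b'
  #12 SA[12]=9  'baaaabbbabaababbb'
  #13 SA[13]=6  'baabaaaabbbabaababbb'
  #14 SA[14]=18  'baababbb'
  #15 SA[15]=16  'babaababbb'
  #16 SA[16]=3  'babbaabaaaabbbabaababbb'
  #17 SA[17]=21  'babbb'
  #18 SA[18]=24  'bb'
  #19 SA[19]=5  'bbaabaaaabbbabaababbb'
  #20 SA[20]=15  'bbabaababbb'
  #21 SA[21]=2  'bbabbaabaaaabbbabaababbb'
  #22 SA[22]=23  'bbb'
  #23 SA[23]=14  'bbbabaababbb'
  #24 SA[24]=1  'bbbabbaabaaaabbbabaababbb'
  #25 SA[25]=0  'bbbbabbaabaaaabbbabaababbb'

[10, 11, 7, 19, 12, 8, 17, 20, 4, 22, 13, 25, 9, 6, 18, 16, 3, 21, 24, 5, 15, 2, 23, 14, 1, 0]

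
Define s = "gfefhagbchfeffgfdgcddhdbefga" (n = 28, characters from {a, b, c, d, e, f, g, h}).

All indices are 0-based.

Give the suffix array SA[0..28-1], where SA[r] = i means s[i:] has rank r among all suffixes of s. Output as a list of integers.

rank | idx | suffix
   0 |  27 | a
   1 |   5 | agbchfeffgfdgcddhdbefga
   2 |   7 | bchfeffgfdgcddhdbefga
   3 |  23 | befga
   4 |  18 | cddhdbefga
   5 |   8 | chfeffgfdgcddhdbefga
   6 |  22 | dbefga
   7 |  19 | ddhdbefga
   8 |  16 | dgcddhdbefga
   9 |  20 | dhdbefga
  10 |  11 | effgfdgcddhdbefga
  11 |  24 | efga
  12 |   2 | efhagbchfeffgfdgcddhdbefga
  13 |  15 | fdgcddhdbefga
  14 |  10 | feffgfdgcddhdbefga
  15 |   1 | fefhagbchfeffgfdgcddhdbefga
  16 |  12 | ffgfdgcddhdbefga
  17 |  25 | fga
  18 |  13 | fgfdgcddhdbefga
  19 |   3 | fhagbchfeffgfdgcddhdbefga
  20 |  26 | ga
  21 |   6 | gbchfeffgfdgcddhdbefga
  22 |  17 | gcddhdbefga
  23 |  14 | gfdgcddhdbefga
  24 |   0 | gfefhagbchfeffgfdgcddhdbefga
  25 |   4 | hagbchfeffgfdgcddhdbefga
  26 |  21 | hdbefga
  27 |   9 | hfeffgfdgcddhdbefga

[27, 5, 7, 23, 18, 8, 22, 19, 16, 20, 11, 24, 2, 15, 10, 1, 12, 25, 13, 3, 26, 6, 17, 14, 0, 4, 21, 9]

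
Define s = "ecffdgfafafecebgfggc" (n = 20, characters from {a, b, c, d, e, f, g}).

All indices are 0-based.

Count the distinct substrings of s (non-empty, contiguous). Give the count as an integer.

rank | idx | suffix
   0 |   7 | afafecebgfggc
   1 |   9 | afecebgfggc
   2 |  14 | bgfggc
   3 |  19 | c
   4 |  12 | cebgfggc
   5 |   1 | cffdgfafafecebgfggc
   6 |   4 | dgfafafecebgfggc
   7 |  13 | ebgfggc
   8 |  11 | ecebgfggc
   9 |   0 | ecffdgfafafecebgfggc
  10 |   6 | fafafecebgfggc
  11 |   8 | fafecebgfggc
  12 |   3 | fdgfafafecebgfggc
  13 |  10 | fecebgfggc
  14 |   2 | ffdgfafafecebgfggc
  15 |  16 | fggc
  16 |  18 | gc
  17 |   5 | gfafafecebgfggc
  18 |  15 | gfggc
  19 |  17 | ggc

SA = [7, 9, 14, 19, 12, 1, 4, 13, 11, 0, 6, 8, 3, 10, 2, 16, 18, 5, 15, 17]
rank  pair      lcp
   1  s[7:],s[9:]  2  'af'
   2  s[9:],s[14:]  0  ''
   3  s[14:],s[19:]  0  ''
   4  s[19:],s[12:]  1  'c'
   5  s[12:],s[1:]  1  'c'
   6  s[1:],s[4:]  0  ''
   7  s[4:],s[13:]  0  ''
   8  s[13:],s[11:]  1  'e'
   9  s[11:],s[0:]  2  'ec'
  10  s[0:],s[6:]  0  ''
  11  s[6:],s[8:]  3  'faf'
  12  s[8:],s[3:]  1  'f'
  13  s[3:],s[10:]  1  'f'
  14  s[10:],s[2:]  1  'f'
  15  s[2:],s[16:]  1  'f'
  16  s[16:],s[18:]  0  ''
  17  s[18:],s[5:]  1  'g'
  18  s[5:],s[15:]  2  'gf'
  19  s[15:],s[17:]  1  'g'

n(n+1)/2 = 20·21/2 = 210
Σ LCP = 0 + 2 + 0 + 0 + 1 + 1 + 0 + 0 + 1 + 2 + 0 + 3 + 1 + 1 + 1 + 1 + 0 + 1 + 2 + 1 = 18
distinct = 210 − 18 = 192

192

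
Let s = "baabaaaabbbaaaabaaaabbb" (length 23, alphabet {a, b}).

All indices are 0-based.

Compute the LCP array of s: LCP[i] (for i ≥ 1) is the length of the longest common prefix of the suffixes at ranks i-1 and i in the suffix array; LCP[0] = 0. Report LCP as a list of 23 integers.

[0, 5, 7, 3, 4, 6, 2, 10, 3, 5, 1, 9, 2, 4, 0, 1, 6, 8, 3, 1, 2, 2, 3]

sorted suffixes:
  #0 SA[0]=11  'aaaabaaaabbb'
  #1 SA[1]=16  'aaaabbb'
  #2 SA[2]=4  'aaaabbbaaaabaaaabbb'
  #3 SA[3]=12  'aaabaaaabbb'
  #4 SA[4]=17  'aaabbb'
  #5 SA[5]=5  'aaabbbaaaabaaaabbb'
  #6 SA[6]=13  'aabaaaabbb'
  #7 SA[7]=1  'aabaaaabbbaaaabaaaabbb'
  #8 SA[8]=18  'aabbb'
  #9 SA[9]=6  'aabbbaaaabaaaabbb'
  #10 SA[10]=14  'abaaaabbb'
  #11 SA[11]=2  'abaaaabbbaaaabaaaabbb'
  #12 SA[12]=19  'abbb'
  #13 SA[13]=7  'abbbaaaabaaaabbb'
  #14 SA[14]=22  'b'
  #15 SA[15]=10  'baaaabaaaabbb'
  #16 SA[16]=15  'baaaabbb'
  #17 SA[17]=3  'baaaabbbaaaabaaaabbb'
  #18 SA[18]=0  'baabaaaabbbaaaabaaaabbb'
  #19 SA[19]=21  'bb'
  #20 SA[20]=9  'bbaaaabaaaabbb'
  #21 SA[21]=20  'bbb'
  #22 SA[22]=8  'bbbaaaabaaaabbb'

SA = [11, 16, 4, 12, 17, 5, 13, 1, 18, 6, 14, 2, 19, 7, 22, 10, 15, 3, 0, 21, 9, 20, 8]
i: (SA[i-1],SA[i]) lcp shared
  1: (11,16) 5 'aaaab'
  2: (16,4) 7 'aaaabbb'
  3: (4,12) 3 'aaa'
  4: (12,17) 4 'aaab'
  5: (17,5) 6 'aaabbb'
  6: (5,13) 2 'aa'
  7: (13,1) 10 'aabaaaabbb'
  8: (1,18) 3 'aab'
  9: (18,6) 5 'aabbb'
  10: (6,14) 1 'a'
  11: (14,2) 9 'abaaaabbb'
  12: (2,19) 2 'ab'
  13: (19,7) 4 'abbb'
  14: (7,22) 0 ''
  15: (22,10) 1 'b'
  16: (10,15) 6 'baaaab'
  17: (15,3) 8 'baaaabbb'
  18: (3,0) 3 'baa'
  19: (0,21) 1 'b'
  20: (21,9) 2 'bb'
  21: (9,20) 2 'bb'
  22: (20,8) 3 'bbb'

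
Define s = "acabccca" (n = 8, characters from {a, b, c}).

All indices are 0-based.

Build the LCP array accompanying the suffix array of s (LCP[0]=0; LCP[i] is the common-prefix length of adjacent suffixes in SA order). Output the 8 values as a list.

[0, 1, 1, 0, 0, 2, 1, 2]

sorted suffixes:
  #0 SA[0]=7  'a'
  #1 SA[1]=2  'abccca'
  #2 SA[2]=0  'acabccca'
  #3 SA[3]=3  'bccca'
  #4 SA[4]=6  'ca'
  #5 SA[5]=1  'cabccca'
  #6 SA[6]=5  'cca'
  #7 SA[7]=4  'ccca'

SA = [7, 2, 0, 3, 6, 1, 5, 4]
rank  pair      lcp
   1  s[7:],s[2:]  1  'a'
   2  s[2:],s[0:]  1  'a'
   3  s[0:],s[3:]  0  ''
   4  s[3:],s[6:]  0  ''
   5  s[6:],s[1:]  2  'ca'
   6  s[1:],s[5:]  1  'c'
   7  s[5:],s[4:]  2  'cc'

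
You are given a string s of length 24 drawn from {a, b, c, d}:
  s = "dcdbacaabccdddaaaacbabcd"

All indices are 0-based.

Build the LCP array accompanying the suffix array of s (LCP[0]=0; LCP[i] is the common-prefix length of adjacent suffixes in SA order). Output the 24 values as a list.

sorted suffixes:
  #0 SA[0]=14  'aaaacbabcd'
  #1 SA[1]=15  'aaacbabcd'
  #2 SA[2]=6  'aabccdddaaaacbabcd'
  #3 SA[3]=16  'aacbabcd'
  #4 SA[4]=7  'abccdddaaaacbabcd'
  #5 SA[5]=20  'abcd'
  #6 SA[6]=4  'acaabccdddaaaacbabcd'
  #7 SA[7]=17  'acbabcd'
  #8 SA[8]=19  'babcd'
  #9 SA[9]=3  'bacaabccdddaaaacbabcd'
  #10 SA[10]=8  'bccdddaaaacbabcd'
  #11 SA[11]=21  'bcd'
  #12 SA[12]=5  'caabccdddaaaacbabcd'
  #13 SA[13]=18  'cbabcd'
  #14 SA[14]=9  'ccdddaaaacbabcd'
  #15 SA[15]=22  'cd'
  #16 SA[16]=1  'cdbacaabccdddaaaacbabcd'
  #17 SA[17]=10  'cdddaaaacbabcd'
  #18 SA[18]=23  'd'
  #19 SA[19]=13  'daaaacbabcd'
  #20 SA[20]=2  'dbacaabccdddaaaacbabcd'
  #21 SA[21]=0  'dcdbacaabccdddaaaacbabcd'
  #22 SA[22]=12  'ddaaaacbabcd'
  #23 SA[23]=11  'dddaaaacbabcd'

SA = [14, 15, 6, 16, 7, 20, 4, 17, 19, 3, 8, 21, 5, 18, 9, 22, 1, 10, 23, 13, 2, 0, 12, 11]
i: (SA[i-1],SA[i]) lcp shared
  1: (14,15) 3 'aaa'
  2: (15,6) 2 'aa'
  3: (6,16) 2 'aa'
  4: (16,7) 1 'a'
  5: (7,20) 3 'abc'
  6: (20,4) 1 'a'
  7: (4,17) 2 'ac'
  8: (17,19) 0 ''
  9: (19,3) 2 'ba'
  10: (3,8) 1 'b'
  11: (8,21) 2 'bc'
  12: (21,5) 0 ''
  13: (5,18) 1 'c'
  14: (18,9) 1 'c'
  15: (9,22) 1 'c'
  16: (22,1) 2 'cd'
  17: (1,10) 2 'cd'
  18: (10,23) 0 ''
  19: (23,13) 1 'd'
  20: (13,2) 1 'd'
  21: (2,0) 1 'd'
  22: (0,12) 1 'd'
  23: (12,11) 2 'dd'

[0, 3, 2, 2, 1, 3, 1, 2, 0, 2, 1, 2, 0, 1, 1, 1, 2, 2, 0, 1, 1, 1, 1, 2]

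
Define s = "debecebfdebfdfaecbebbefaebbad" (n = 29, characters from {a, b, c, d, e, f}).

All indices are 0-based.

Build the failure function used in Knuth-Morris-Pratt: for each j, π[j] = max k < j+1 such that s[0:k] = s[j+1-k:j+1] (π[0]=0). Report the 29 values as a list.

[0, 0, 0, 0, 0, 0, 0, 0, 1, 2, 3, 0, 1, 0, 0, 0, 0, 0, 0, 0, 0, 0, 0, 0, 0, 0, 0, 0, 1]

π[0] = 0
j=1 s[j]='e': π[1]=0 (border '')
j=2 s[j]='b': π[2]=0 (border '')
j=3 s[j]='e': π[3]=0 (border '')
j=4 s[j]='c': π[4]=0 (border '')
j=5 s[j]='e': π[5]=0 (border '')
j=6 s[j]='b': π[6]=0 (border '')
j=7 s[j]='f': π[7]=0 (border '')
j=8 s[j]='d': π[8]=1 (border 'd')
j=9 s[j]='e': π[9]=2 (border 'de')
j=10 s[j]='b': π[10]=3 (border 'deb')
j=11 s[j]='f': k: 3→0; π[11]=0 (border '')
j=12 s[j]='d': π[12]=1 (border 'd')
j=13 s[j]='f': k: 1→0; π[13]=0 (border '')
j=14 s[j]='a': π[14]=0 (border '')
j=15 s[j]='e': π[15]=0 (border '')
j=16 s[j]='c': π[16]=0 (border '')
j=17 s[j]='b': π[17]=0 (border '')
j=18 s[j]='e': π[18]=0 (border '')
j=19 s[j]='b': π[19]=0 (border '')
j=20 s[j]='b': π[20]=0 (border '')
j=21 s[j]='e': π[21]=0 (border '')
j=22 s[j]='f': π[22]=0 (border '')
j=23 s[j]='a': π[23]=0 (border '')
j=24 s[j]='e': π[24]=0 (border '')
j=25 s[j]='b': π[25]=0 (border '')
j=26 s[j]='b': π[26]=0 (border '')
j=27 s[j]='a': π[27]=0 (border '')
j=28 s[j]='d': π[28]=1 (border 'd')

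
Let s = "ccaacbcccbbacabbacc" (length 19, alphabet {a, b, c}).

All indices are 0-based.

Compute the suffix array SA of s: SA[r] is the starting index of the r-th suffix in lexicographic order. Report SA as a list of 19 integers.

rank→(start, suffix):
  0 → (2, 'aacbcccbbacabbacc')
  1 → (13, 'abbacc')
  2 → (11, 'acabbacc')
  3 → (3, 'acbcccbbacabbacc')
  4 → (16, 'acc')
  5 → (10, 'bacabbacc')
  6 → (15, 'bacc')
  7 → (9, 'bbacabbacc')
  8 → (14, 'bbacc')
  9 → (5, 'bcccbbacabbacc')
  10 → (18, 'c')
  11 → (1, 'caacbcccbbacabbacc')
  12 → (12, 'cabbacc')
  13 → (8, 'cbbacabbacc')
  14 → (4, 'cbcccbbacabbacc')
  15 → (17, 'cc')
  16 → (0, 'ccaacbcccbbacabbacc')
  17 → (7, 'ccbbacabbacc')
  18 → (6, 'cccbbacabbacc')

[2, 13, 11, 3, 16, 10, 15, 9, 14, 5, 18, 1, 12, 8, 4, 17, 0, 7, 6]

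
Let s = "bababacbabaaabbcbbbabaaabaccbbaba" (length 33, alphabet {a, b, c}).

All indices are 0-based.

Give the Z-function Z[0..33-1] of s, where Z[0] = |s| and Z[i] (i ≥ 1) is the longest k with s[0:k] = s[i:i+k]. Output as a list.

[33, 0, 4, 0, 2, 0, 0, 4, 0, 2, 0, 0, 0, 1, 1, 0, 1, 1, 4, 0, 2, 0, 0, 0, 2, 0, 0, 0, 1, 4, 0, 2, 0]

Z[0]=33
i=1: fresh scan; Z[1]=0
i=2: fresh scan; Z[2]=4 grow→box=[2,6)
i=3: min(r-i=3, Z[1]=0)=0; Z[3]=0
i=4: min(r-i=2, Z[2]=4)=2; Z[4]=2
i=5: min(r-i=1, Z[3]=0)=0; Z[5]=0
i=6: fresh scan; Z[6]=0
i=7: fresh scan; Z[7]=4 grow→box=[7,11)
i=8: min(r-i=3, Z[1]=0)=0; Z[8]=0
i=9: min(r-i=2, Z[2]=4)=2; Z[9]=2
i=10: min(r-i=1, Z[3]=0)=0; Z[10]=0
i=11: fresh scan; Z[11]=0
i=12: fresh scan; Z[12]=0
i=13: fresh scan; Z[13]=1 grow→box=[13,14)
i=14: fresh scan; Z[14]=1 grow→box=[14,15)
i=15: fresh scan; Z[15]=0
i=16: fresh scan; Z[16]=1 grow→box=[16,17)
i=17: fresh scan; Z[17]=1 grow→box=[17,18)
i=18: fresh scan; Z[18]=4 grow→box=[18,22)
i=19: min(r-i=3, Z[1]=0)=0; Z[19]=0
i=20: min(r-i=2, Z[2]=4)=2; Z[20]=2
i=21: min(r-i=1, Z[3]=0)=0; Z[21]=0
i=22: fresh scan; Z[22]=0
i=23: fresh scan; Z[23]=0
i=24: fresh scan; Z[24]=2 grow→box=[24,26)
i=25: min(r-i=1, Z[1]=0)=0; Z[25]=0
i=26: fresh scan; Z[26]=0
i=27: fresh scan; Z[27]=0
i=28: fresh scan; Z[28]=1 grow→box=[28,29)
i=29: fresh scan; Z[29]=4 grow→box=[29,33)
i=30: min(r-i=3, Z[1]=0)=0; Z[30]=0
i=31: min(r-i=2, Z[2]=4)=2; Z[31]=2
i=32: min(r-i=1, Z[3]=0)=0; Z[32]=0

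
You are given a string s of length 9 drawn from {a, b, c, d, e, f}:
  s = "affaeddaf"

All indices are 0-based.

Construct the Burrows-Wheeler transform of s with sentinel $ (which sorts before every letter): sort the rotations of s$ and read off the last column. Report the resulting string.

ffd$deaafa

rank  rotation    last
    0  $affaeddaf  f
    1  aeddaf$aff  f
    2  af$affaedd  d
    3  affaeddaf$  $
    4  daf$affaed  d
    5  ddaf$affae  e
    6  eddaf$affa  a
    7  f$affaedda  a
    8  faeddaf$af  f
    9  ffaeddaf$a  a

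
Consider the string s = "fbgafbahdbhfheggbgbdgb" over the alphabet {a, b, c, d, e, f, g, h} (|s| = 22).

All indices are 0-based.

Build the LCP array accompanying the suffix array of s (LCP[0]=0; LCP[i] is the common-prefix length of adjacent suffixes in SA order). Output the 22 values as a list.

[0, 1, 0, 1, 1, 1, 2, 1, 0, 1, 0, 0, 2, 1, 0, 1, 2, 2, 1, 0, 1, 1]

rank→(start, suffix):
  0 → (3, 'afbahdbhfheggbgbdgb')
  1 → (6, 'ahdbhfheggbgbdgb')
  2 → (21, 'b')
  3 → (5, 'bahdbhfheggbgbdgb')
  4 → (18, 'bdgb')
  5 → (1, 'bgafbahdbhfheggbgbdgb')
  6 → (16, 'bgbdgb')
  7 → (9, 'bhfheggbgbdgb')
  8 → (8, 'dbhfheggbgbdgb')
  9 → (19, 'dgb')
  10 → (13, 'eggbgbdgb')
  11 → (4, 'fbahdbhfheggbgbdgb')
  12 → (0, 'fbgafbahdbhfheggbgbdgb')
  13 → (11, 'fheggbgbdgb')
  14 → (2, 'gafbahdbhfheggbgbdgb')
  15 → (20, 'gb')
  16 → (17, 'gbdgb')
  17 → (15, 'gbgbdgb')
  18 → (14, 'ggbgbdgb')
  19 → (7, 'hdbhfheggbgbdgb')
  20 → (12, 'heggbgbdgb')
  21 → (10, 'hfheggbgbdgb')

SA = [3, 6, 21, 5, 18, 1, 16, 9, 8, 19, 13, 4, 0, 11, 2, 20, 17, 15, 14, 7, 12, 10]
rank  pair      lcp
   1  s[3:],s[6:]  1  'a'
   2  s[6:],s[21:]  0  ''
   3  s[21:],s[5:]  1  'b'
   4  s[5:],s[18:]  1  'b'
   5  s[18:],s[1:]  1  'b'
   6  s[1:],s[16:]  2  'bg'
   7  s[16:],s[9:]  1  'b'
   8  s[9:],s[8:]  0  ''
   9  s[8:],s[19:]  1  'd'
  10  s[19:],s[13:]  0  ''
  11  s[13:],s[4:]  0  ''
  12  s[4:],s[0:]  2  'fb'
  13  s[0:],s[11:]  1  'f'
  14  s[11:],s[2:]  0  ''
  15  s[2:],s[20:]  1  'g'
  16  s[20:],s[17:]  2  'gb'
  17  s[17:],s[15:]  2  'gb'
  18  s[15:],s[14:]  1  'g'
  19  s[14:],s[7:]  0  ''
  20  s[7:],s[12:]  1  'h'
  21  s[12:],s[10:]  1  'h'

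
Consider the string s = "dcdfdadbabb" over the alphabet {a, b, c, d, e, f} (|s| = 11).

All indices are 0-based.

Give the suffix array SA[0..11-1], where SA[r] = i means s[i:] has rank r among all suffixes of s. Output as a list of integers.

[8, 5, 10, 7, 9, 1, 4, 6, 0, 2, 3]

rank→(start, suffix):
  0 → (8, 'abb')
  1 → (5, 'adbabb')
  2 → (10, 'b')
  3 → (7, 'babb')
  4 → (9, 'bb')
  5 → (1, 'cdfdadbabb')
  6 → (4, 'dadbabb')
  7 → (6, 'dbabb')
  8 → (0, 'dcdfdadbabb')
  9 → (2, 'dfdadbabb')
  10 → (3, 'fdadbabb')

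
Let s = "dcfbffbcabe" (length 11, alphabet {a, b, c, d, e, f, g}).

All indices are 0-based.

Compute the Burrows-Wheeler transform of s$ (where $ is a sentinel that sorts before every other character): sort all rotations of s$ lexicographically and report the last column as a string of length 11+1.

rank  rotation      last
    0  $dcfbffbcabe  e
    1  abe$dcfbffbc  c
    2  bcabe$dcfbff  f
    3  be$dcfbffbca  a
    4  bffbcabe$dcf  f
    5  cabe$dcfbffb  b
    6  cfbffbcabe$d  d
    7  dcfbffbcabe$  $
    8  e$dcfbffbcab  b
    9  fbcabe$dcfbf  f
   10  fbffbcabe$dc  c
   11  ffbcabe$dcfb  b

ecfafbd$bfcb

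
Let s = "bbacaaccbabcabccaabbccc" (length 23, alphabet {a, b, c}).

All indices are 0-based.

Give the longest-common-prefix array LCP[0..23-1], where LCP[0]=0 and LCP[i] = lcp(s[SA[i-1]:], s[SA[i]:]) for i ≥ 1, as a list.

[0, 2, 1, 2, 3, 1, 2, 0, 2, 1, 2, 1, 2, 3, 0, 1, 3, 2, 1, 1, 2, 2, 2]

rank | idx | suffix
   0 |  16 | aabbccc
   1 |   4 | aaccbabcabccaabbccc
   2 |  17 | abbccc
   3 |   9 | abcabccaabbccc
   4 |  12 | abccaabbccc
   5 |   2 | acaaccbabcabccaabbccc
   6 |   5 | accbabcabccaabbccc
   7 |   8 | babcabccaabbccc
   8 |   1 | bacaaccbabcabccaabbccc
   9 |   0 | bbacaaccbabcabccaabbccc
  10 |  18 | bbccc
  11 |  10 | bcabccaabbccc
  12 |  13 | bccaabbccc
  13 |  19 | bccc
  14 |  22 | c
  15 |  15 | caabbccc
  16 |   3 | caaccbabcabccaabbccc
  17 |  11 | cabccaabbccc
  18 |   7 | cbabcabccaabbccc
  19 |  21 | cc
  20 |  14 | ccaabbccc
  21 |   6 | ccbabcabccaabbccc
  22 |  20 | ccc

SA = [16, 4, 17, 9, 12, 2, 5, 8, 1, 0, 18, 10, 13, 19, 22, 15, 3, 11, 7, 21, 14, 6, 20]
[i] adj suffixes → lcp
  [1] 16/4 → 2 ('aa')
  [2] 4/17 → 1 ('a')
  [3] 17/9 → 2 ('ab')
  [4] 9/12 → 3 ('abc')
  [5] 12/2 → 1 ('a')
  [6] 2/5 → 2 ('ac')
  [7] 5/8 → 0 ('')
  [8] 8/1 → 2 ('ba')
  [9] 1/0 → 1 ('b')
  [10] 0/18 → 2 ('bb')
  [11] 18/10 → 1 ('b')
  [12] 10/13 → 2 ('bc')
  [13] 13/19 → 3 ('bcc')
  [14] 19/22 → 0 ('')
  [15] 22/15 → 1 ('c')
  [16] 15/3 → 3 ('caa')
  [17] 3/11 → 2 ('ca')
  [18] 11/7 → 1 ('c')
  [19] 7/21 → 1 ('c')
  [20] 21/14 → 2 ('cc')
  [21] 14/6 → 2 ('cc')
  [22] 6/20 → 2 ('cc')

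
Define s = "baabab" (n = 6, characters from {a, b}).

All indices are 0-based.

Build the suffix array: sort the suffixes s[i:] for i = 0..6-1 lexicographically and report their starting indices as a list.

sorted suffixes:
  #0 SA[0]=1  'aabab'
  #1 SA[1]=4  'ab'
  #2 SA[2]=2  'abab'
  #3 SA[3]=5  'b'
  #4 SA[4]=0  'baabab'
  #5 SA[5]=3  'bab'

[1, 4, 2, 5, 0, 3]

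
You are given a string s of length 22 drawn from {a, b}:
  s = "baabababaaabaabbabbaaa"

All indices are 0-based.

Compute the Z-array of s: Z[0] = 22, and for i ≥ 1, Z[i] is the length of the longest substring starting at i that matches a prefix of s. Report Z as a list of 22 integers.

[22, 0, 0, 2, 0, 2, 0, 3, 0, 0, 0, 4, 0, 0, 1, 2, 0, 1, 3, 0, 0, 0]

Z[0]=22
i=1: fresh scan; Z[1]=0
i=2: fresh scan; Z[2]=0
i=3: fresh scan; Z[3]=2 extend→box=[3,5)
i=4: min(r-i=1, Z[1]=0)=0; Z[4]=0
i=5: fresh scan; Z[5]=2 extend→box=[5,7)
i=6: min(r-i=1, Z[1]=0)=0; Z[6]=0
i=7: fresh scan; Z[7]=3 extend→box=[7,10)
i=8: min(r-i=2, Z[1]=0)=0; Z[8]=0
i=9: min(r-i=1, Z[2]=0)=0; Z[9]=0
i=10: fresh scan; Z[10]=0
i=11: fresh scan; Z[11]=4 extend→box=[11,15)
i=12: min(r-i=3, Z[1]=0)=0; Z[12]=0
i=13: min(r-i=2, Z[2]=0)=0; Z[13]=0
i=14: min(r-i=1, Z[3]=2)=1; Z[14]=1
i=15: fresh scan; Z[15]=2 extend→box=[15,17)
i=16: min(r-i=1, Z[1]=0)=0; Z[16]=0
i=17: fresh scan; Z[17]=1 extend→box=[17,18)
i=18: fresh scan; Z[18]=3 extend→box=[18,21)
i=19: min(r-i=2, Z[1]=0)=0; Z[19]=0
i=20: min(r-i=1, Z[2]=0)=0; Z[20]=0
i=21: fresh scan; Z[21]=0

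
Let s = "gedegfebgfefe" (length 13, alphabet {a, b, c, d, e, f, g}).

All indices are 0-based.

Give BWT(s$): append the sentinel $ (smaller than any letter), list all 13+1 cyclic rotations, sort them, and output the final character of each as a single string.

eeeffgfdegg$eb

rank  rotation        last
    0  $gedegfebgfefe  e
    1  bgfefe$gedegfe  e
    2  degfebgfefe$ge  e
    3  e$gedegfebgfef  f
    4  ebgfefe$gedegf  f
    5  edegfebgfefe$g  g
    6  efe$gedegfebgf  f
    7  egfebgfefe$ged  d
    8  fe$gedegfebgfe  e
    9  febgfefe$gedeg  g
   10  fefe$gedegfebg  g
   11  gedegfebgfefe$  $
   12  gfebgfefe$gede  e
   13  gfefe$gedegfeb  b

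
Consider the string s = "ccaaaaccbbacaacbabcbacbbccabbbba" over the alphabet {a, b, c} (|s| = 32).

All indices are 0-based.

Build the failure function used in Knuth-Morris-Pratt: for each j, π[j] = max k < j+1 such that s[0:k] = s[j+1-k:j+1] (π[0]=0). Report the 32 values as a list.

π[0] = 0
j=1 s[j]='c': π[1]=1 (border 'c')
j=2 s[j]='a': k: 1→0; π[2]=0 (border '')
j=3 s[j]='a': π[3]=0 (border '')
j=4 s[j]='a': π[4]=0 (border '')
j=5 s[j]='a': π[5]=0 (border '')
j=6 s[j]='c': π[6]=1 (border 'c')
j=7 s[j]='c': π[7]=2 (border 'cc')
j=8 s[j]='b': k: 2→1→0; π[8]=0 (border '')
j=9 s[j]='b': π[9]=0 (border '')
j=10 s[j]='a': π[10]=0 (border '')
j=11 s[j]='c': π[11]=1 (border 'c')
j=12 s[j]='a': k: 1→0; π[12]=0 (border '')
j=13 s[j]='a': π[13]=0 (border '')
j=14 s[j]='c': π[14]=1 (border 'c')
j=15 s[j]='b': k: 1→0; π[15]=0 (border '')
j=16 s[j]='a': π[16]=0 (border '')
j=17 s[j]='b': π[17]=0 (border '')
j=18 s[j]='c': π[18]=1 (border 'c')
j=19 s[j]='b': k: 1→0; π[19]=0 (border '')
j=20 s[j]='a': π[20]=0 (border '')
j=21 s[j]='c': π[21]=1 (border 'c')
j=22 s[j]='b': k: 1→0; π[22]=0 (border '')
j=23 s[j]='b': π[23]=0 (border '')
j=24 s[j]='c': π[24]=1 (border 'c')
j=25 s[j]='c': π[25]=2 (border 'cc')
j=26 s[j]='a': π[26]=3 (border 'cca')
j=27 s[j]='b': k: 3→0; π[27]=0 (border '')
j=28 s[j]='b': π[28]=0 (border '')
j=29 s[j]='b': π[29]=0 (border '')
j=30 s[j]='b': π[30]=0 (border '')
j=31 s[j]='a': π[31]=0 (border '')

[0, 1, 0, 0, 0, 0, 1, 2, 0, 0, 0, 1, 0, 0, 1, 0, 0, 0, 1, 0, 0, 1, 0, 0, 1, 2, 3, 0, 0, 0, 0, 0]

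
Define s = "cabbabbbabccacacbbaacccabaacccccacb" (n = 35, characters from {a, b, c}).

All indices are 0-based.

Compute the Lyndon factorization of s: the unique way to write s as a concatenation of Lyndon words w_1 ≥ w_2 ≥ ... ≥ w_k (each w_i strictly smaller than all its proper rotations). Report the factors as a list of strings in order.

emit factor 1: 'c' (i=0, period=1)
emit factor 2: 'abbabbbabccacacbb' (i=1, period=17)
emit factor 3: 'aacccabaacccccacb' (i=18, period=17)

["c", "abbabbbabccacacbb", "aacccabaacccccacb"]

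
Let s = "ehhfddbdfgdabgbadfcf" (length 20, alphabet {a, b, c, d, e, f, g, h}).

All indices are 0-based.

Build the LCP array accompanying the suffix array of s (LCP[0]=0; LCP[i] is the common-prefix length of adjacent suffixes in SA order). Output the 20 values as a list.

[0, 1, 0, 1, 1, 0, 0, 1, 1, 1, 2, 0, 0, 1, 1, 1, 0, 1, 0, 1]

sorted suffixes:
  #0 SA[0]=11  'abgbadfcf'
  #1 SA[1]=15  'adfcf'
  #2 SA[2]=14  'badfcf'
  #3 SA[3]=6  'bdfgdabgbadfcf'
  #4 SA[4]=12  'bgbadfcf'
  #5 SA[5]=18  'cf'
  #6 SA[6]=10  'dabgbadfcf'
  #7 SA[7]=5  'dbdfgdabgbadfcf'
  #8 SA[8]=4  'ddbdfgdabgbadfcf'
  #9 SA[9]=16  'dfcf'
  #10 SA[10]=7  'dfgdabgbadfcf'
  #11 SA[11]=0  'ehhfddbdfgdabgbadfcf'
  #12 SA[12]=19  'f'
  #13 SA[13]=17  'fcf'
  #14 SA[14]=3  'fddbdfgdabgbadfcf'
  #15 SA[15]=8  'fgdabgbadfcf'
  #16 SA[16]=13  'gbadfcf'
  #17 SA[17]=9  'gdabgbadfcf'
  #18 SA[18]=2  'hfddbdfgdabgbadfcf'
  #19 SA[19]=1  'hhfddbdfgdabgbadfcf'

SA = [11, 15, 14, 6, 12, 18, 10, 5, 4, 16, 7, 0, 19, 17, 3, 8, 13, 9, 2, 1]
i: (SA[i-1],SA[i]) lcp shared
  1: (11,15) 1 'a'
  2: (15,14) 0 ''
  3: (14,6) 1 'b'
  4: (6,12) 1 'b'
  5: (12,18) 0 ''
  6: (18,10) 0 ''
  7: (10,5) 1 'd'
  8: (5,4) 1 'd'
  9: (4,16) 1 'd'
  10: (16,7) 2 'df'
  11: (7,0) 0 ''
  12: (0,19) 0 ''
  13: (19,17) 1 'f'
  14: (17,3) 1 'f'
  15: (3,8) 1 'f'
  16: (8,13) 0 ''
  17: (13,9) 1 'g'
  18: (9,2) 0 ''
  19: (2,1) 1 'h'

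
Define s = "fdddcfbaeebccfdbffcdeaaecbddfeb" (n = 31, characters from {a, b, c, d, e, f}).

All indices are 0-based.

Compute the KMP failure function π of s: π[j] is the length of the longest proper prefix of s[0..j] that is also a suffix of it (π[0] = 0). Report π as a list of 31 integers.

π[0] = 0
j=1 s[j]='d': π[1]=0 (border '')
j=2 s[j]='d': π[2]=0 (border '')
j=3 s[j]='d': π[3]=0 (border '')
j=4 s[j]='c': π[4]=0 (border '')
j=5 s[j]='f': π[5]=1 (border 'f')
j=6 s[j]='b': k: 1→0; π[6]=0 (border '')
j=7 s[j]='a': π[7]=0 (border '')
j=8 s[j]='e': π[8]=0 (border '')
j=9 s[j]='e': π[9]=0 (border '')
j=10 s[j]='b': π[10]=0 (border '')
j=11 s[j]='c': π[11]=0 (border '')
j=12 s[j]='c': π[12]=0 (border '')
j=13 s[j]='f': π[13]=1 (border 'f')
j=14 s[j]='d': π[14]=2 (border 'fd')
j=15 s[j]='b': k: 2→0; π[15]=0 (border '')
j=16 s[j]='f': π[16]=1 (border 'f')
j=17 s[j]='f': k: 1→0; π[17]=1 (border 'f')
j=18 s[j]='c': k: 1→0; π[18]=0 (border '')
j=19 s[j]='d': π[19]=0 (border '')
j=20 s[j]='e': π[20]=0 (border '')
j=21 s[j]='a': π[21]=0 (border '')
j=22 s[j]='a': π[22]=0 (border '')
j=23 s[j]='e': π[23]=0 (border '')
j=24 s[j]='c': π[24]=0 (border '')
j=25 s[j]='b': π[25]=0 (border '')
j=26 s[j]='d': π[26]=0 (border '')
j=27 s[j]='d': π[27]=0 (border '')
j=28 s[j]='f': π[28]=1 (border 'f')
j=29 s[j]='e': k: 1→0; π[29]=0 (border '')
j=30 s[j]='b': π[30]=0 (border '')

[0, 0, 0, 0, 0, 1, 0, 0, 0, 0, 0, 0, 0, 1, 2, 0, 1, 1, 0, 0, 0, 0, 0, 0, 0, 0, 0, 0, 1, 0, 0]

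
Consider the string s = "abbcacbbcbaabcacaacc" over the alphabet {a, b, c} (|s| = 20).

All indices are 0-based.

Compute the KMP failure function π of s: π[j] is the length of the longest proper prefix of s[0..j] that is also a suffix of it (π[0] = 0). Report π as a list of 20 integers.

[0, 0, 0, 0, 1, 0, 0, 0, 0, 0, 1, 1, 2, 0, 1, 0, 1, 1, 0, 0]

π[0] = 0
j=1 s[j]='b': π[1]=0 (border '')
j=2 s[j]='b': π[2]=0 (border '')
j=3 s[j]='c': π[3]=0 (border '')
j=4 s[j]='a': π[4]=1 (border 'a')
j=5 s[j]='c': k: 1→0; π[5]=0 (border '')
j=6 s[j]='b': π[6]=0 (border '')
j=7 s[j]='b': π[7]=0 (border '')
j=8 s[j]='c': π[8]=0 (border '')
j=9 s[j]='b': π[9]=0 (border '')
j=10 s[j]='a': π[10]=1 (border 'a')
j=11 s[j]='a': k: 1→0; π[11]=1 (border 'a')
j=12 s[j]='b': π[12]=2 (border 'ab')
j=13 s[j]='c': k: 2→0; π[13]=0 (border '')
j=14 s[j]='a': π[14]=1 (border 'a')
j=15 s[j]='c': k: 1→0; π[15]=0 (border '')
j=16 s[j]='a': π[16]=1 (border 'a')
j=17 s[j]='a': k: 1→0; π[17]=1 (border 'a')
j=18 s[j]='c': k: 1→0; π[18]=0 (border '')
j=19 s[j]='c': π[19]=0 (border '')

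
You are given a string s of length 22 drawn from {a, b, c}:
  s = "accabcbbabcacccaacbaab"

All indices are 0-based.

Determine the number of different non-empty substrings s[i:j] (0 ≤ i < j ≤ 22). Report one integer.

219

rank | idx | suffix
   0 |  19 | aab
   1 |  15 | aacbaab
   2 |  20 | ab
   3 |   8 | abcacccaacbaab
   4 |   3 | abcbbabcacccaacbaab
   5 |  16 | acbaab
   6 |   0 | accabcbbabcacccaacbaab
   7 |  11 | acccaacbaab
   8 |  21 | b
   9 |  18 | baab
  10 |   7 | babcacccaacbaab
  11 |   6 | bbabcacccaacbaab
  12 |   9 | bcacccaacbaab
  13 |   4 | bcbbabcacccaacbaab
  14 |  14 | caacbaab
  15 |   2 | cabcbbabcacccaacbaab
  16 |  10 | cacccaacbaab
  17 |  17 | cbaab
  18 |   5 | cbbabcacccaacbaab
  19 |  13 | ccaacbaab
  20 |   1 | ccabcbbabcacccaacbaab
  21 |  12 | cccaacbaab

SA = [19, 15, 20, 8, 3, 16, 0, 11, 21, 18, 7, 6, 9, 4, 14, 2, 10, 17, 5, 13, 1, 12]
rank  pair      lcp
   1  s[19:],s[15:]  2  'aa'
   2  s[15:],s[20:]  1  'a'
   3  s[20:],s[8:]  2  'ab'
   4  s[8:],s[3:]  3  'abc'
   5  s[3:],s[16:]  1  'a'
   6  s[16:],s[0:]  2  'ac'
   7  s[0:],s[11:]  3  'acc'
   8  s[11:],s[21:]  0  ''
   9  s[21:],s[18:]  1  'b'
  10  s[18:],s[7:]  2  'ba'
  11  s[7:],s[6:]  1  'b'
  12  s[6:],s[9:]  1  'b'
  13  s[9:],s[4:]  2  'bc'
  14  s[4:],s[14:]  0  ''
  15  s[14:],s[2:]  2  'ca'
  16  s[2:],s[10:]  2  'ca'
  17  s[10:],s[17:]  1  'c'
  18  s[17:],s[5:]  2  'cb'
  19  s[5:],s[13:]  1  'c'
  20  s[13:],s[1:]  3  'cca'
  21  s[1:],s[12:]  2  'cc'

n(n+1)/2 = 22·23/2 = 253
Σ LCP = 0 + 2 + 1 + 2 + 3 + 1 + 2 + 3 + 0 + 1 + 2 + 1 + 1 + 2 + 0 + 2 + 2 + 1 + 2 + 1 + 3 + 2 = 34
distinct = 253 − 34 = 219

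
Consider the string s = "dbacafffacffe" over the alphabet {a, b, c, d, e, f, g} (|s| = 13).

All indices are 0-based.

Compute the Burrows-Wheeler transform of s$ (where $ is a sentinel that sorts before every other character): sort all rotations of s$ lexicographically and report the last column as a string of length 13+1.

rank  rotation        last
    0  $dbacafffacffe  e
    1  acafffacffe$db  b
    2  acffe$dbacafff  f
    3  afffacffe$dbac  c
    4  bacafffacffe$d  d
    5  cafffacffe$dba  a
    6  cffe$dbacafffa  a
    7  dbacafffacffe$  $
    8  e$dbacafffacff  f
    9  facffe$dbacaff  f
   10  fe$dbacafffacf  f
   11  ffacffe$dbacaf  f
   12  ffe$dbacafffac  c
   13  fffacffe$dbaca  a

ebfcdaa$ffffca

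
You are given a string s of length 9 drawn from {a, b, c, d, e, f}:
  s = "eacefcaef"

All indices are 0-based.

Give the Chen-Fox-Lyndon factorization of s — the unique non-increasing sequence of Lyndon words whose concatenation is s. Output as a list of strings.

emit factor 1: 'e' (i=0, period=1)
emit factor 2: 'acefcaef' (i=1, period=8)

["e", "acefcaef"]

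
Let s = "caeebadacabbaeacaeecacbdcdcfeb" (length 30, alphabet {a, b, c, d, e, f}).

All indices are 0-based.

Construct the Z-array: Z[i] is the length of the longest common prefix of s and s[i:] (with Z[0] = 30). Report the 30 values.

Z[0]=30
i=1: fresh scan; Z[1]=0
i=2: fresh scan; Z[2]=0
i=3: fresh scan; Z[3]=0
i=4: fresh scan; Z[4]=0
i=5: fresh scan; Z[5]=0
i=6: fresh scan; Z[6]=0
i=7: fresh scan; Z[7]=0
i=8: fresh scan; Z[8]=2 extend→box=[8,10)
i=9: min(r-i=1, Z[1]=0)=0; Z[9]=0
i=10: fresh scan; Z[10]=0
i=11: fresh scan; Z[11]=0
i=12: fresh scan; Z[12]=0
i=13: fresh scan; Z[13]=0
i=14: fresh scan; Z[14]=0
i=15: fresh scan; Z[15]=4 extend→box=[15,19)
i=16: min(r-i=3, Z[1]=0)=0; Z[16]=0
i=17: min(r-i=2, Z[2]=0)=0; Z[17]=0
i=18: min(r-i=1, Z[3]=0)=0; Z[18]=0
i=19: fresh scan; Z[19]=2 extend→box=[19,21)
i=20: min(r-i=1, Z[1]=0)=0; Z[20]=0
i=21: fresh scan; Z[21]=1 extend→box=[21,22)
i=22: fresh scan; Z[22]=0
i=23: fresh scan; Z[23]=0
i=24: fresh scan; Z[24]=1 extend→box=[24,25)
i=25: fresh scan; Z[25]=0
i=26: fresh scan; Z[26]=1 extend→box=[26,27)
i=27: fresh scan; Z[27]=0
i=28: fresh scan; Z[28]=0
i=29: fresh scan; Z[29]=0

[30, 0, 0, 0, 0, 0, 0, 0, 2, 0, 0, 0, 0, 0, 0, 4, 0, 0, 0, 2, 0, 1, 0, 0, 1, 0, 1, 0, 0, 0]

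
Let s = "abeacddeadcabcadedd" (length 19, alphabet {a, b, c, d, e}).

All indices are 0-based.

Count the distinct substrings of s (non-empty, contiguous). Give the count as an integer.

rank | idx | suffix
   0 |  11 | abcadedd
   1 |   0 | abeacddeadcabcadedd
   2 |   3 | acddeadcabcadedd
   3 |   8 | adcabcadedd
   4 |  14 | adedd
   5 |  12 | bcadedd
   6 |   1 | beacddeadcabcadedd
   7 |  10 | cabcadedd
   8 |  13 | cadedd
   9 |   4 | cddeadcabcadedd
  10 |  18 | d
  11 |   9 | dcabcadedd
  12 |  17 | dd
  13 |   5 | ddeadcabcadedd
  14 |   6 | deadcabcadedd
  15 |  15 | dedd
  16 |   2 | eacddeadcabcadedd
  17 |   7 | eadcabcadedd
  18 |  16 | edd

SA = [11, 0, 3, 8, 14, 12, 1, 10, 13, 4, 18, 9, 17, 5, 6, 15, 2, 7, 16]
[i] adj suffixes → lcp
  [1] 11/0 → 2 ('ab')
  [2] 0/3 → 1 ('a')
  [3] 3/8 → 1 ('a')
  [4] 8/14 → 2 ('ad')
  [5] 14/12 → 0 ('')
  [6] 12/1 → 1 ('b')
  [7] 1/10 → 0 ('')
  [8] 10/13 → 2 ('ca')
  [9] 13/4 → 1 ('c')
  [10] 4/18 → 0 ('')
  [11] 18/9 → 1 ('d')
  [12] 9/17 → 1 ('d')
  [13] 17/5 → 2 ('dd')
  [14] 5/6 → 1 ('d')
  [15] 6/15 → 2 ('de')
  [16] 15/2 → 0 ('')
  [17] 2/7 → 2 ('ea')
  [18] 7/16 → 1 ('e')

n(n+1)/2 = 19·20/2 = 190
Σ LCP = 0 + 2 + 1 + 1 + 2 + 0 + 1 + 0 + 2 + 1 + 0 + 1 + 1 + 2 + 1 + 2 + 0 + 2 + 1 = 20
distinct = 190 − 20 = 170

170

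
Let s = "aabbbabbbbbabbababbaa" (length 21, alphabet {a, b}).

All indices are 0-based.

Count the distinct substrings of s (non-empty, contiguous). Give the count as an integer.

172

rank→(start, suffix):
  0 → (20, 'a')
  1 → (19, 'aa')
  2 → (0, 'aabbbabbbbbabbababbaa')
  3 → (14, 'ababbaa')
  4 → (16, 'abbaa')
  5 → (11, 'abbababbaa')
  6 → (1, 'abbbabbbbbabbababbaa')
  7 → (5, 'abbbbbabbababbaa')
  8 → (18, 'baa')
  9 → (13, 'bababbaa')
  10 → (15, 'babbaa')
  11 → (10, 'babbababbaa')
  12 → (4, 'babbbbbabbababbaa')
  13 → (17, 'bbaa')
  14 → (12, 'bbababbaa')
  15 → (9, 'bbabbababbaa')
  16 → (3, 'bbabbbbbabbababbaa')
  17 → (8, 'bbbabbababbaa')
  18 → (2, 'bbbabbbbbabbababbaa')
  19 → (7, 'bbbbabbababbaa')
  20 → (6, 'bbbbbabbababbaa')

SA = [20, 19, 0, 14, 16, 11, 1, 5, 18, 13, 15, 10, 4, 17, 12, 9, 3, 8, 2, 7, 6]
[i] adj suffixes → lcp
  [1] 20/19 → 1 ('a')
  [2] 19/0 → 2 ('aa')
  [3] 0/14 → 1 ('a')
  [4] 14/16 → 2 ('ab')
  [5] 16/11 → 4 ('abba')
  [6] 11/1 → 3 ('abb')
  [7] 1/5 → 4 ('abbb')
  [8] 5/18 → 0 ('')
  [9] 18/13 → 2 ('ba')
  [10] 13/15 → 3 ('bab')
  [11] 15/10 → 5 ('babba')
  [12] 10/4 → 4 ('babb')
  [13] 4/17 → 1 ('b')
  [14] 17/12 → 3 ('bba')
  [15] 12/9 → 4 ('bbab')
  [16] 9/3 → 5 ('bbabb')
  [17] 3/8 → 2 ('bb')
  [18] 8/2 → 6 ('bbbabb')
  [19] 2/7 → 3 ('bbb')
  [20] 7/6 → 4 ('bbbb')

n(n+1)/2 = 21·22/2 = 231
Σ LCP = 0 + 1 + 2 + 1 + 2 + 4 + 3 + 4 + 0 + 2 + 3 + 5 + 4 + 1 + 3 + 4 + 5 + 2 + 6 + 3 + 4 = 59
distinct = 231 − 59 = 172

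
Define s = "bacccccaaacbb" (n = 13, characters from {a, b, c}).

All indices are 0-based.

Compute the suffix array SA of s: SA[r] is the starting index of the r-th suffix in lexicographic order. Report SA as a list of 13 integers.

rank→(start, suffix):
  0 → (7, 'aaacbb')
  1 → (8, 'aacbb')
  2 → (9, 'acbb')
  3 → (1, 'acccccaaacbb')
  4 → (12, 'b')
  5 → (0, 'bacccccaaacbb')
  6 → (11, 'bb')
  7 → (6, 'caaacbb')
  8 → (10, 'cbb')
  9 → (5, 'ccaaacbb')
  10 → (4, 'cccaaacbb')
  11 → (3, 'ccccaaacbb')
  12 → (2, 'cccccaaacbb')

[7, 8, 9, 1, 12, 0, 11, 6, 10, 5, 4, 3, 2]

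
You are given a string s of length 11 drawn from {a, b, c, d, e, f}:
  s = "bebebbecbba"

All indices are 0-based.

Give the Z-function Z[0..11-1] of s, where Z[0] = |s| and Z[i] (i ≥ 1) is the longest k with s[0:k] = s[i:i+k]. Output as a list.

Z[0]=11
i=1: fresh scan; Z[1]=0
i=2: fresh scan; Z[2]=3 extend→box=[2,5)
i=3: min(r-i=2, Z[1]=0)=0; Z[3]=0
i=4: min(r-i=1, Z[2]=3)=1; Z[4]=1
i=5: fresh scan; Z[5]=2 extend→box=[5,7)
i=6: min(r-i=1, Z[1]=0)=0; Z[6]=0
i=7: fresh scan; Z[7]=0
i=8: fresh scan; Z[8]=1 extend→box=[8,9)
i=9: fresh scan; Z[9]=1 extend→box=[9,10)
i=10: fresh scan; Z[10]=0

[11, 0, 3, 0, 1, 2, 0, 0, 1, 1, 0]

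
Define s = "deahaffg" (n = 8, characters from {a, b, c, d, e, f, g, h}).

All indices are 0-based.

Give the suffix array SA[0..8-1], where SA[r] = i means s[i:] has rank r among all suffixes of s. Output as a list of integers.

rank→(start, suffix):
  0 → (4, 'affg')
  1 → (2, 'ahaffg')
  2 → (0, 'deahaffg')
  3 → (1, 'eahaffg')
  4 → (5, 'ffg')
  5 → (6, 'fg')
  6 → (7, 'g')
  7 → (3, 'haffg')

[4, 2, 0, 1, 5, 6, 7, 3]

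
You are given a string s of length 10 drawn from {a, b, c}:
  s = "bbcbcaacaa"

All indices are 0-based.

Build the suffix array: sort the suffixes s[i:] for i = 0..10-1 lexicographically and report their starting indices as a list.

[9, 8, 5, 6, 0, 3, 1, 7, 4, 2]

rank→(start, suffix):
  0 → (9, 'a')
  1 → (8, 'aa')
  2 → (5, 'aacaa')
  3 → (6, 'acaa')
  4 → (0, 'bbcbcaacaa')
  5 → (3, 'bcaacaa')
  6 → (1, 'bcbcaacaa')
  7 → (7, 'caa')
  8 → (4, 'caacaa')
  9 → (2, 'cbcaacaa')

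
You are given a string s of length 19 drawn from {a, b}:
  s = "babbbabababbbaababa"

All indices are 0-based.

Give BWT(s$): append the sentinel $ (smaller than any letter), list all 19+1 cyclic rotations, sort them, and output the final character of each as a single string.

abbbabbbbababaa$bbaa

rank  rotation              last
    0  $babbbabababbbaababa  a
    1  a$babbbabababbbaabab  b
    2  aababa$babbbabababbb  b
    3  aba$babbbabababbbaab  b
    4  ababa$babbbabababbba  a
    5  abababbbaababa$babbb  b
    6  ababbbaababa$babbbab  b
    7  abbbaababa$babbbabab  b
    8  abbbabababbbaababa$b  b
    9  ba$babbbabababbbaaba  a
   10  baababa$babbbabababb  b
   11  baba$babbbabababbbaa  a
   12  babababbbaababa$babb  b
   13  bababbbaababa$babbba  a
   14  babbbaababa$babbbaba  a
   15  babbbabababbbaababa$  $
   16  bbaababa$babbbababab  b
   17  bbabababbbaababa$bab  b
   18  bbbaababa$babbbababa  a
   19  bbbabababbbaababa$ba  a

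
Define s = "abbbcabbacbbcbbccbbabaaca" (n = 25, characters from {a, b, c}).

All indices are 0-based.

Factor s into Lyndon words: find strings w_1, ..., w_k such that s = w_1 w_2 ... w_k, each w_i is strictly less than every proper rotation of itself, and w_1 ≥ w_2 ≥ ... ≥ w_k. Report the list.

["abbbc", "abbacbbcbbccbb", "ab", "aac", "a"]

emit factor 1: 'abbbc' (i=0, period=5)
emit factor 2: 'abbacbbcbbccbb' (i=5, period=14)
emit factor 3: 'ab' (i=19, period=2)
emit factor 4: 'aac' (i=21, period=3)
emit factor 5: 'a' (i=24, period=1)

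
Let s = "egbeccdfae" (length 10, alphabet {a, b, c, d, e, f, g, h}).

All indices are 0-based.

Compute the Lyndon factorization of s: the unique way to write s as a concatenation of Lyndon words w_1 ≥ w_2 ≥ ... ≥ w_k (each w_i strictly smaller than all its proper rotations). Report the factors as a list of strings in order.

["eg", "beccdf", "ae"]

emit factor 1: 'eg' (i=0, period=2)
emit factor 2: 'beccdf' (i=2, period=6)
emit factor 3: 'ae' (i=8, period=2)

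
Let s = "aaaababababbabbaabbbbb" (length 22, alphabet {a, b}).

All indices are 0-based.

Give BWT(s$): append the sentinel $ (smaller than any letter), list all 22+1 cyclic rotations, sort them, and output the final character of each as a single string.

b$aababbbbabbaababaabba

rank  rotation                 last
    0  $aaaababababbabbaabbbbb  b
    1  aaaababababbabbaabbbbb$  $
    2  aaababababbabbaabbbbb$a  a
    3  aababababbabbaabbbbb$aa  a
    4  aabbbbb$aaaababababbabb  b
    5  ababababbabbaabbbbb$aaa  a
    6  abababbabbaabbbbb$aaaab  b
    7  ababbabbaabbbbb$aaaabab  b
    8  abbaabbbbb$aaaababababb  b
    9  abbabbaabbbbb$aaaababab  b
   10  abbbbb$aaaababababbabba  a
   11  b$aaaababababbabbaabbbb  b
   12  baabbbbb$aaaababababbab  b
   13  babababbabbaabbbbb$aaaa  a
   14  bababbabbaabbbbb$aaaaba  a
   15  babbaabbbbb$aaaabababab  b
   16  babbabbaabbbbb$aaaababa  a
   17  bb$aaaababababbabbaabbb  b
   18  bbaabbbbb$aaaababababba  a
   19  bbabbaabbbbb$aaaabababa  a
   20  bbb$aaaababababbabbaabb  b
   21  bbbb$aaaababababbabbaab  b
   22  bbbbb$aaaababababbabbaa  a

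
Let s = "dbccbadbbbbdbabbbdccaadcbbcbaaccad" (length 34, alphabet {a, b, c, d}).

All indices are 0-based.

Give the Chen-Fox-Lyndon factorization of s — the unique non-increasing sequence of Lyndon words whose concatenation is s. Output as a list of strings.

["d", "bcc", "b", "adbbbbdb", "abbbdcc", "aadcbbcb", "aaccad"]

emit factor 1: 'd' (i=0, period=1)
emit factor 2: 'bcc' (i=1, period=3)
emit factor 3: 'b' (i=4, period=1)
emit factor 4: 'adbbbbdb' (i=5, period=8)
emit factor 5: 'abbbdcc' (i=13, period=7)
emit factor 6: 'aadcbbcb' (i=20, period=8)
emit factor 7: 'aaccad' (i=28, period=6)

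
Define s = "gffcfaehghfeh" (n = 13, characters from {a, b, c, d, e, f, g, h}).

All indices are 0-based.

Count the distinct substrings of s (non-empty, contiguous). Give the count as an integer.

83

sorted suffixes:
  #0 SA[0]=5  'aehghfeh'
  #1 SA[1]=3  'cfaehghfeh'
  #2 SA[2]=11  'eh'
  #3 SA[3]=6  'ehghfeh'
  #4 SA[4]=4  'faehghfeh'
  #5 SA[5]=2  'fcfaehghfeh'
  #6 SA[6]=10  'feh'
  #7 SA[7]=1  'ffcfaehghfeh'
  #8 SA[8]=0  'gffcfaehghfeh'
  #9 SA[9]=8  'ghfeh'
  #10 SA[10]=12  'h'
  #11 SA[11]=9  'hfeh'
  #12 SA[12]=7  'hghfeh'

SA = [5, 3, 11, 6, 4, 2, 10, 1, 0, 8, 12, 9, 7]
[i] adj suffixes → lcp
  [1] 5/3 → 0 ('')
  [2] 3/11 → 0 ('')
  [3] 11/6 → 2 ('eh')
  [4] 6/4 → 0 ('')
  [5] 4/2 → 1 ('f')
  [6] 2/10 → 1 ('f')
  [7] 10/1 → 1 ('f')
  [8] 1/0 → 0 ('')
  [9] 0/8 → 1 ('g')
  [10] 8/12 → 0 ('')
  [11] 12/9 → 1 ('h')
  [12] 9/7 → 1 ('h')

n(n+1)/2 = 13·14/2 = 91
Σ LCP = 0 + 0 + 0 + 2 + 0 + 1 + 1 + 1 + 0 + 1 + 0 + 1 + 1 = 8
distinct = 91 − 8 = 83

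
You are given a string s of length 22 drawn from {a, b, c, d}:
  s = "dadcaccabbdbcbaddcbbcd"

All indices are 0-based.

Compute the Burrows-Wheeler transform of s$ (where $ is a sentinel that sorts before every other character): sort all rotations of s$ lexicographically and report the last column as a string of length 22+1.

rank  rotation                 last
    0  $dadcaccabbdbcbaddcbbcd  d
    1  abbdbcbaddcbbcd$dadcacc  c
    2  accabbdbcbaddcbbcd$dadc  c
    3  adcaccabbdbcbaddcbbcd$d  d
    4  addcbbcd$dadcaccabbdbcb  b
    5  baddcbbcd$dadcaccabbdbc  c
    6  bbcd$dadcaccabbdbcbaddc  c
    7  bbdbcbaddcbbcd$dadcacca  a
    8  bcbaddcbbcd$dadcaccabbd  d
    9  bcd$dadcaccabbdbcbaddcb  b
   10  bdbcbaddcbbcd$dadcaccab  b
   11  cabbdbcbaddcbbcd$dadcac  c
   12  caccabbdbcbaddcbbcd$dad  d
   13  cbaddcbbcd$dadcaccabbdb  b
   14  cbbcd$dadcaccabbdbcbadd  d
   15  ccabbdbcbaddcbbcd$dadca  a
   16  cd$dadcaccabbdbcbaddcbb  b
   17  d$dadcaccabbdbcbaddcbbc  c
   18  dadcaccabbdbcbaddcbbcd$  $
   19  dbcbaddcbbcd$dadcaccabb  b
   20  dcaccabbdbcbaddcbbcd$da  a
   21  dcbbcd$dadcaccabbdbcbad  d
   22  ddcbbcd$dadcaccabbdbcba  a

dccdbccadbbcdbdabc$bada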